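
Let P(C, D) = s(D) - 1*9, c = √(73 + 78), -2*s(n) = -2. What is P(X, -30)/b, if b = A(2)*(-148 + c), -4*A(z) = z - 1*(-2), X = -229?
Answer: -1184/21753 - 8*√151/21753 ≈ -0.058948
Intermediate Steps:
s(n) = 1 (s(n) = -½*(-2) = 1)
A(z) = -½ - z/4 (A(z) = -(z - 1*(-2))/4 = -(z + 2)/4 = -(2 + z)/4 = -½ - z/4)
c = √151 ≈ 12.288
b = 148 - √151 (b = (-½ - ¼*2)*(-148 + √151) = (-½ - ½)*(-148 + √151) = -(-148 + √151) = 148 - √151 ≈ 135.71)
P(C, D) = -8 (P(C, D) = 1 - 1*9 = 1 - 9 = -8)
P(X, -30)/b = -8/(148 - √151)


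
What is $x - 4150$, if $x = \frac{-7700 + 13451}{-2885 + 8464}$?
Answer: $- \frac{23147099}{5579} \approx -4149.0$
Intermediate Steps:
$x = \frac{5751}{5579} \approx 1.0308$
$x - 4150 = \frac{5751}{5579} - 4150 = - \frac{23147099}{5579}$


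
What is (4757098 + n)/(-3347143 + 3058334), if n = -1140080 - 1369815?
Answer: -2247203/288809 ≈ -7.7809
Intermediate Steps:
n = -2509895
(4757098 + n)/(-3347143 + 3058334) = (4757098 - 2509895)/(-3347143 + 3058334) = 2247203/(-288809) = 2247203*(-1/288809) = -2247203/288809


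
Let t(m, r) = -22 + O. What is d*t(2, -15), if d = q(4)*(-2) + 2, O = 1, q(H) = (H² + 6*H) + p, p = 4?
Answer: 1806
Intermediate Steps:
q(H) = 4 + H² + 6*H (q(H) = (H² + 6*H) + 4 = 4 + H² + 6*H)
d = -86 (d = (4 + 4² + 6*4)*(-2) + 2 = (4 + 16 + 24)*(-2) + 2 = 44*(-2) + 2 = -88 + 2 = -86)
t(m, r) = -21 (t(m, r) = -22 + 1 = -21)
d*t(2, -15) = -86*(-21) = 1806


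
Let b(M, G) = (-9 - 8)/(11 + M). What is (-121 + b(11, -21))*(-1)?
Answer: 2679/22 ≈ 121.77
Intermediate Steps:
b(M, G) = -17/(11 + M)
(-121 + b(11, -21))*(-1) = (-121 - 17/(11 + 11))*(-1) = (-121 - 17/22)*(-1) = -2679/22*(-1) = 2679/22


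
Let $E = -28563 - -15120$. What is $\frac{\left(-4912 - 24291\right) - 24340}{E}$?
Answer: $\frac{53543}{13443} \approx 3.983$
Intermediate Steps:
$E = -13443$ ($E = -28563 + 15120 = -13443$)
$\frac{\left(-4912 - 24291\right) - 24340}{E} = \frac{\left(-4912 - 24291\right) - 24340}{-13443} = \left(-29203 - 24340\right) \left(- \frac{1}{13443}\right) = \left(-53543\right) \left(- \frac{1}{13443}\right) = \frac{53543}{13443}$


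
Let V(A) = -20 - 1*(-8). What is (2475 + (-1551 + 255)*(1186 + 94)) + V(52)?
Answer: -1656417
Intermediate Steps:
V(A) = -12 (V(A) = -20 + 8 = -12)
(2475 + (-1551 + 255)*(1186 + 94)) + V(52) = (2475 + (-1551 + 255)*(1186 + 94)) - 12 = (2475 - 1296*1280) - 12 = (2475 - 1658880) - 12 = -1656405 - 12 = -1656417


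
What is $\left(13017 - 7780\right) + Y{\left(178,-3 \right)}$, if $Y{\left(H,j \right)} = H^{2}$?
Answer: $36921$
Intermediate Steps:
$\left(13017 - 7780\right) + Y{\left(178,-3 \right)} = \left(13017 - 7780\right) + 178^{2} = 5237 + 31684 = 36921$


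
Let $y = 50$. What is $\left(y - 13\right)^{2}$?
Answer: $1369$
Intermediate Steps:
$\left(y - 13\right)^{2} = \left(50 - 13\right)^{2} = 37^{2} = 1369$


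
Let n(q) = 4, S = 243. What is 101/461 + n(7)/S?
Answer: 26387/112023 ≈ 0.23555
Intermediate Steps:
101/461 + n(7)/S = 101/461 + 4/243 = 26387/112023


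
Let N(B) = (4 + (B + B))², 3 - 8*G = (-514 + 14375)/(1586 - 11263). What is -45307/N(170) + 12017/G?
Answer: 27521748175087/1268916928 ≈ 21689.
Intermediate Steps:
G = 10723/19354 (G = 3/8 - (-514 + 14375)/(8*(1586 - 11263)) = 3/8 - 13861/(8*(-9677)) = 3/8 - 13861*(-1)/(8*9677) = 3/8 - ⅛*(-13861/9677) = 3/8 + 13861/77416 = 10723/19354 ≈ 0.55405)
N(B) = (4 + 2*B)²
-45307/N(170) + 12017/G = -45307*1/(4*(2 + 170)²) + 12017/(10723/19354) = -45307/(4*172²) + 12017*(19354/10723) = -45307/(4*29584) + 232577018/10723 = -45307/118336 + 232577018/10723 = 27521748175087/1268916928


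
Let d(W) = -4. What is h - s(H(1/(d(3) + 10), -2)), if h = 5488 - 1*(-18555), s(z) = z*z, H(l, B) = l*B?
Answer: 216386/9 ≈ 24043.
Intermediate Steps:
H(l, B) = B*l
s(z) = z²
h = 24043 (h = 5488 + 18555 = 24043)
h - s(H(1/(d(3) + 10), -2)) = 24043 - (-2/(-4 + 10))² = 24043 - (-2/6)² = 24043 - (-2*⅙)² = 24043 - (-⅓)² = 24043 - 1*⅑ = 24043 - ⅑ = 216386/9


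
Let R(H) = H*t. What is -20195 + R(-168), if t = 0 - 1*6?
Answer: -19187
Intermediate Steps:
t = -6 (t = 0 - 6 = -6)
R(H) = -6*H (R(H) = H*(-6) = -6*H)
-20195 + R(-168) = -20195 - 6*(-168) = -20195 + 1008 = -19187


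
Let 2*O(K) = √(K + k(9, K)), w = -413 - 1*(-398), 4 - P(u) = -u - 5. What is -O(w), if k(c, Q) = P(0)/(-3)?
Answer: -3*I*√2/2 ≈ -2.1213*I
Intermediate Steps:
P(u) = 9 + u (P(u) = 4 - (-u - 5) = 4 - (-5 - u) = 4 + (5 + u) = 9 + u)
w = -15 (w = -413 + 398 = -15)
k(c, Q) = -3 (k(c, Q) = (9 + 0)/(-3) = 9*(-⅓) = -3)
O(K) = √(-3 + K)/2 (O(K) = √(K - 3)/2 = √(-3 + K)/2)
-O(w) = -√(-3 - 15)/2 = -√(-18)/2 = -3*I*√2/2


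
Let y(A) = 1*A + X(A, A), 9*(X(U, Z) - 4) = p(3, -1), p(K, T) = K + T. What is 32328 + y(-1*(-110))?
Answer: 291980/9 ≈ 32442.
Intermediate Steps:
X(U, Z) = 38/9 (X(U, Z) = 4 + (3 - 1)/9 = 4 + (⅑)*2 = 4 + 2/9 = 38/9)
y(A) = 38/9 + A (y(A) = 1*A + 38/9 = A + 38/9 = 38/9 + A)
32328 + y(-1*(-110)) = 32328 + (38/9 - 1*(-110)) = 32328 + (38/9 + 110) = 32328 + 1028/9 = 291980/9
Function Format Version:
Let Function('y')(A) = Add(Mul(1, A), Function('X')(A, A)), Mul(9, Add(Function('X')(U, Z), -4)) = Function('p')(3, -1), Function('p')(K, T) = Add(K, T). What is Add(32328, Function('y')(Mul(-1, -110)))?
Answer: Rational(291980, 9) ≈ 32442.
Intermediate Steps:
Function('X')(U, Z) = Rational(38, 9) (Function('X')(U, Z) = Add(4, Mul(Rational(1, 9), Add(3, -1))) = Add(4, Mul(Rational(1, 9), 2)) = Add(4, Rational(2, 9)) = Rational(38, 9))
Function('y')(A) = Add(Rational(38, 9), A) (Function('y')(A) = Add(Mul(1, A), Rational(38, 9)) = Add(A, Rational(38, 9)) = Add(Rational(38, 9), A))
Add(32328, Function('y')(Mul(-1, -110))) = Add(32328, Add(Rational(38, 9), Mul(-1, -110))) = Add(32328, Add(Rational(38, 9), 110)) = Add(32328, Rational(1028, 9)) = Rational(291980, 9)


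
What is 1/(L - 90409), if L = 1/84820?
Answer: -84820/7668491379 ≈ -1.1061e-5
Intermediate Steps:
L = 1/84820 ≈ 1.1790e-5
1/(L - 90409) = 1/(1/84820 - 90409) = 1/(-7668491379/84820) = -84820/7668491379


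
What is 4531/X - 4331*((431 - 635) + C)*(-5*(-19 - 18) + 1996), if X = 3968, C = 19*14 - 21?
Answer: -1536736364237/3968 ≈ -3.8728e+8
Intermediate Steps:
C = 245 (C = 266 - 21 = 245)
4531/X - 4331*((431 - 635) + C)*(-5*(-19 - 18) + 1996) = 4531/3968 - 4331*((431 - 635) + 245)*(-5*(-19 - 18) + 1996) = 4531*(1/3968) - 4331*(-204 + 245)*(-5*(-37) + 1996) = 4531/3968 - 4331*41*(185 + 1996) = 4531/3968 - 4331*41*2181 = 4531/3968 - 4331/(1/89421) = 4531/3968 - 4331/1/89421 = 4531/3968 - 4331*89421 = 4531/3968 - 387282351 = -1536736364237/3968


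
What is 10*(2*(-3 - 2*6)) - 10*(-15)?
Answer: -150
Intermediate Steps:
10*(2*(-3 - 2*6)) - 10*(-15) = 10*(2*(-3 - 12)) + 150 = 10*(2*(-15)) + 150 = 10*(-30) + 150 = -300 + 150 = -150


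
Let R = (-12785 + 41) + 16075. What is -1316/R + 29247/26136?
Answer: 21008927/29019672 ≈ 0.72395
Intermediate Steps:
R = 3331 (R = -12744 + 16075 = 3331)
-1316/R + 29247/26136 = -1316/3331 + 29247/26136 = -1316*1/3331 + 29247*(1/26136) = -1316/3331 + 9749/8712 = 21008927/29019672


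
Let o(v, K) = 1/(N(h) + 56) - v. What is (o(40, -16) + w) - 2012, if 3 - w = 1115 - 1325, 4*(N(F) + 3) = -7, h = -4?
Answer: -376991/205 ≈ -1839.0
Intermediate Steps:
N(F) = -19/4 (N(F) = -3 + (¼)*(-7) = -3 - 7/4 = -19/4)
w = 213 (w = 3 - (1115 - 1325) = 3 - 1*(-210) = 3 + 210 = 213)
o(v, K) = 4/205 - v (o(v, K) = 1/(-19/4 + 56) - v = 1/(205/4) - v = 4/205 - v)
(o(40, -16) + w) - 2012 = ((4/205 - 1*40) + 213) - 2012 = ((4/205 - 40) + 213) - 2012 = (-8196/205 + 213) - 2012 = 35469/205 - 2012 = -376991/205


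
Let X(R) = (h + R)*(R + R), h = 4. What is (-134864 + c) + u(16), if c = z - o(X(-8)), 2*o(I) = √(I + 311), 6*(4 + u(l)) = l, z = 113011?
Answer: -65563/3 - 5*√15/2 ≈ -21864.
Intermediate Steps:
u(l) = -4 + l/6
X(R) = 2*R*(4 + R) (X(R) = (4 + R)*(R + R) = (4 + R)*(2*R) = 2*R*(4 + R))
o(I) = √(311 + I)/2 (o(I) = √(I + 311)/2 = √(311 + I)/2)
c = 113011 - 5*√15/2 (c = 113011 - √(311 + 2*(-8)*(4 - 8))/2 = 113011 - √(311 + 2*(-8)*(-4))/2 = 113011 - √(311 + 64)/2 = 113011 - √375/2 = 113011 - 5*√15/2 ≈ 1.1300e+5)
(-134864 + c) + u(16) = (-134864 + (113011 - 5*√15/2)) + (-4 + (⅙)*16) = (-21853 - 5*√15/2) + (-4 + 8/3) = (-21853 - 5*√15/2) - 4/3 = -65563/3 - 5*√15/2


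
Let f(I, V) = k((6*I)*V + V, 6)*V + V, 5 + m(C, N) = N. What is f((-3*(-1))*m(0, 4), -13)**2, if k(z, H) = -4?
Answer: 1521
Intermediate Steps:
m(C, N) = -5 + N
f(I, V) = -3*V (f(I, V) = -4*V + V = -3*V)
f((-3*(-1))*m(0, 4), -13)**2 = (-3*(-13))**2 = 39**2 = 1521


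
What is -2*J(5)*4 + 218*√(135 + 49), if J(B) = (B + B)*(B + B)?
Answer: -800 + 436*√46 ≈ 2157.1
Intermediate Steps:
J(B) = 4*B² (J(B) = (2*B)*(2*B) = 4*B²)
-2*J(5)*4 + 218*√(135 + 49) = -8*5²*4 + 218*√(135 + 49) = -8*25*4 + 218*√184 = -2*100*4 + 218*(2*√46) = -200*4 + 436*√46 = -800 + 436*√46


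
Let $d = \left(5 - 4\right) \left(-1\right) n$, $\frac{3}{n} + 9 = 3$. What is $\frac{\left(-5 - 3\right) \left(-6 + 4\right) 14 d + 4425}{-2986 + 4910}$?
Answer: $\frac{349}{148} \approx 2.3581$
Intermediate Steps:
$n = - \frac{1}{2}$ ($n = \frac{3}{-9 + 3} = \frac{3}{-6} = 3 \left(- \frac{1}{6}\right) = - \frac{1}{2} \approx -0.5$)
$d = \frac{1}{2}$ ($d = \left(5 - 4\right) \left(-1\right) \left(- \frac{1}{2}\right) = 1 \left(-1\right) \left(- \frac{1}{2}\right) = \left(-1\right) \left(- \frac{1}{2}\right) = \frac{1}{2} \approx 0.5$)
$\frac{\left(-5 - 3\right) \left(-6 + 4\right) 14 d + 4425}{-2986 + 4910} = \frac{\left(-5 - 3\right) \left(-6 + 4\right) 14 \cdot \frac{1}{2} + 4425}{-2986 + 4910} = \frac{\left(-8\right) \left(-2\right) 14 \cdot \frac{1}{2} + 4425}{1924} = \left(16 \cdot 14 \cdot \frac{1}{2} + 4425\right) \frac{1}{1924} = \left(224 \cdot \frac{1}{2} + 4425\right) \frac{1}{1924} = \left(112 + 4425\right) \frac{1}{1924} = 4537 \cdot \frac{1}{1924} = \frac{349}{148}$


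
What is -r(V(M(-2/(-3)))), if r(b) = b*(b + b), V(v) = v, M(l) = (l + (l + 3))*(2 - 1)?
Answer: -338/9 ≈ -37.556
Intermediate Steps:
M(l) = 3 + 2*l (M(l) = (l + (3 + l))*1 = (3 + 2*l)*1 = 3 + 2*l)
r(b) = 2*b² (r(b) = b*(2*b) = 2*b²)
-r(V(M(-2/(-3)))) = -2*(3 + 2*(-2/(-3)))² = -2*(3 + 2*(-2*(-⅓)))² = -2*(3 + 2*(⅔))² = -2*(3 + 4/3)² = -2*(13/3)² = -2*169/9 = -1*338/9 = -338/9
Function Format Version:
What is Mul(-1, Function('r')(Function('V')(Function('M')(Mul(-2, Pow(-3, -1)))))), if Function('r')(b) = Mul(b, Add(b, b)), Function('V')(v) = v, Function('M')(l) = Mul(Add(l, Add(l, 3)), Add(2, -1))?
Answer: Rational(-338, 9) ≈ -37.556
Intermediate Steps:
Function('M')(l) = Add(3, Mul(2, l)) (Function('M')(l) = Mul(Add(l, Add(3, l)), 1) = Mul(Add(3, Mul(2, l)), 1) = Add(3, Mul(2, l)))
Function('r')(b) = Mul(2, Pow(b, 2)) (Function('r')(b) = Mul(b, Mul(2, b)) = Mul(2, Pow(b, 2)))
Mul(-1, Function('r')(Function('V')(Function('M')(Mul(-2, Pow(-3, -1)))))) = Mul(-1, Mul(2, Pow(Add(3, Mul(2, Mul(-2, Pow(-3, -1)))), 2))) = Mul(-1, Mul(2, Pow(Add(3, Mul(2, Mul(-2, Rational(-1, 3)))), 2))) = Mul(-1, Mul(2, Pow(Add(3, Mul(2, Rational(2, 3))), 2))) = Mul(-1, Mul(2, Pow(Add(3, Rational(4, 3)), 2))) = Mul(-1, Mul(2, Pow(Rational(13, 3), 2))) = Mul(-1, Mul(2, Rational(169, 9))) = Mul(-1, Rational(338, 9)) = Rational(-338, 9)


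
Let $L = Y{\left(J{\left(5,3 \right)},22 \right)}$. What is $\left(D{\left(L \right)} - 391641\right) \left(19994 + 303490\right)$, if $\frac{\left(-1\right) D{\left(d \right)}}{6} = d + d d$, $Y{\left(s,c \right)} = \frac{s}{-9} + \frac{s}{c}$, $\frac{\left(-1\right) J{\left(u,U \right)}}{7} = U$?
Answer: $- \frac{15330211535842}{121} \approx -1.267 \cdot 10^{11}$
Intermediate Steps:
$J{\left(u,U \right)} = - 7 U$
$Y{\left(s,c \right)} = - \frac{s}{9} + \frac{s}{c}$ ($Y{\left(s,c \right)} = s \left(- \frac{1}{9}\right) + \frac{s}{c} = - \frac{s}{9} + \frac{s}{c}$)
$L = \frac{91}{66}$ ($L = - \frac{\left(-7\right) 3}{9} + \frac{\left(-7\right) 3}{22} = \left(- \frac{1}{9}\right) \left(-21\right) - \frac{21}{22} = \frac{7}{3} - \frac{21}{22} = \frac{91}{66} \approx 1.3788$)
$D{\left(d \right)} = - 6 d - 6 d^{2}$ ($D{\left(d \right)} = - 6 \left(d + d d\right) = - 6 \left(d + d^{2}\right) = - 6 d - 6 d^{2}$)
$\left(D{\left(L \right)} - 391641\right) \left(19994 + 303490\right) = \left(\left(-6\right) \frac{91}{66} \left(1 + \frac{91}{66}\right) - 391641\right) \left(19994 + 303490\right) = \left(\left(-6\right) \frac{91}{66} \cdot \frac{157}{66} - 391641\right) 323484 = \left(- \frac{14287}{726} - 391641\right) 323484 = \left(- \frac{284345653}{726}\right) 323484 = - \frac{15330211535842}{121}$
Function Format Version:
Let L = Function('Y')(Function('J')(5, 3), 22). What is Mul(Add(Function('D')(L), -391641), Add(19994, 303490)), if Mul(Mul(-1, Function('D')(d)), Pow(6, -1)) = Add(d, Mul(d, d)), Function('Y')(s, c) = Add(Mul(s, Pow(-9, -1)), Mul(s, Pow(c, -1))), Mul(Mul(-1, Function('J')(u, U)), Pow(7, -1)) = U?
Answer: Rational(-15330211535842, 121) ≈ -1.2670e+11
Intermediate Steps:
Function('J')(u, U) = Mul(-7, U)
Function('Y')(s, c) = Add(Mul(Rational(-1, 9), s), Mul(s, Pow(c, -1))) (Function('Y')(s, c) = Add(Mul(s, Rational(-1, 9)), Mul(s, Pow(c, -1))) = Add(Mul(Rational(-1, 9), s), Mul(s, Pow(c, -1))))
L = Rational(91, 66) (L = Add(Mul(Rational(-1, 9), Mul(-7, 3)), Mul(Mul(-7, 3), Pow(22, -1))) = Add(Mul(Rational(-1, 9), -21), Mul(-21, Rational(1, 22))) = Add(Rational(7, 3), Rational(-21, 22)) = Rational(91, 66) ≈ 1.3788)
Function('D')(d) = Add(Mul(-6, d), Mul(-6, Pow(d, 2))) (Function('D')(d) = Mul(-6, Add(d, Mul(d, d))) = Mul(-6, Add(d, Pow(d, 2))) = Add(Mul(-6, d), Mul(-6, Pow(d, 2))))
Mul(Add(Function('D')(L), -391641), Add(19994, 303490)) = Mul(Add(Mul(-6, Rational(91, 66), Add(1, Rational(91, 66))), -391641), Add(19994, 303490)) = Mul(Add(Mul(-6, Rational(91, 66), Rational(157, 66)), -391641), 323484) = Mul(Add(Rational(-14287, 726), -391641), 323484) = Mul(Rational(-284345653, 726), 323484) = Rational(-15330211535842, 121)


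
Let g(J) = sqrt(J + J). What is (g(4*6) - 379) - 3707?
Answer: -4086 + 4*sqrt(3) ≈ -4079.1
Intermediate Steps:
g(J) = sqrt(2)*sqrt(J) (g(J) = sqrt(2*J) = sqrt(2)*sqrt(J))
(g(4*6) - 379) - 3707 = (sqrt(2)*sqrt(4*6) - 379) - 3707 = (sqrt(2)*sqrt(24) - 379) - 3707 = (sqrt(2)*(2*sqrt(6)) - 379) - 3707 = (4*sqrt(3) - 379) - 3707 = (-379 + 4*sqrt(3)) - 3707 = -4086 + 4*sqrt(3)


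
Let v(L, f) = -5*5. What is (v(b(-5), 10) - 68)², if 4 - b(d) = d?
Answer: 8649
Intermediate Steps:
b(d) = 4 - d
v(L, f) = -25
(v(b(-5), 10) - 68)² = (-25 - 68)² = (-93)² = 8649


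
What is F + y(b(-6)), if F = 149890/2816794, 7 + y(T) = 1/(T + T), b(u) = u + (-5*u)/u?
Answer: -216652745/30984734 ≈ -6.9922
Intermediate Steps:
b(u) = -5 + u (b(u) = u - 5 = -5 + u)
y(T) = -7 + 1/(2*T) (y(T) = -7 + 1/(T + T) = -7 + 1/(2*T))
F = 74945/1408397 (F = 149890*(1/2816794) = 74945/1408397 ≈ 0.053213)
F + y(b(-6)) = 74945/1408397 + (-7 + 1/(2*(-5 - 6))) = 74945/1408397 + (-7 + (½)/(-11)) = 74945/1408397 + (-7 + (½)*(-1/11)) = 74945/1408397 + (-7 - 1/22) = 74945/1408397 - 155/22 = -216652745/30984734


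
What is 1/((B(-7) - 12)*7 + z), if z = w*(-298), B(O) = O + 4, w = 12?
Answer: -1/3681 ≈ -0.00027167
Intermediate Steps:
B(O) = 4 + O
z = -3576 (z = 12*(-298) = -3576)
1/((B(-7) - 12)*7 + z) = 1/(((4 - 7) - 12)*7 - 3576) = 1/((-3 - 12)*7 - 3576) = 1/(-15*7 - 3576) = 1/(-105 - 3576) = 1/(-3681) = -1/3681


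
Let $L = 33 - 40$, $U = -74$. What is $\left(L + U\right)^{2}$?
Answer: $6561$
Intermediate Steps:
$L = -7$
$\left(L + U\right)^{2} = \left(-7 - 74\right)^{2} = \left(-81\right)^{2} = 6561$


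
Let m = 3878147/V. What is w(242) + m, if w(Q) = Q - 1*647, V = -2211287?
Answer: -69188414/170099 ≈ -406.75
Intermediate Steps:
w(Q) = -647 + Q (w(Q) = Q - 647 = -647 + Q)
m = -298319/170099 (m = 3878147/(-2211287) = 3878147*(-1/2211287) = -298319/170099 ≈ -1.7538)
w(242) + m = (-647 + 242) - 298319/170099 = -405 - 298319/170099 = -69188414/170099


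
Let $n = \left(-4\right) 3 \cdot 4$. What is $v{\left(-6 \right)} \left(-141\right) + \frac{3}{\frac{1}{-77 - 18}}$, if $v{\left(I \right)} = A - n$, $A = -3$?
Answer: $-6630$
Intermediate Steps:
$n = -48$ ($n = \left(-12\right) 4 = -48$)
$v{\left(I \right)} = 45$ ($v{\left(I \right)} = -3 - -48 = -3 + 48 = 45$)
$v{\left(-6 \right)} \left(-141\right) + \frac{3}{\frac{1}{-77 - 18}} = 45 \left(-141\right) + \frac{3}{\frac{1}{-77 - 18}} = -6345 + \frac{3}{\frac{1}{-95}} = -6345 + \frac{3}{- \frac{1}{95}} = -6345 + 3 \left(-95\right) = -6345 - 285 = -6630$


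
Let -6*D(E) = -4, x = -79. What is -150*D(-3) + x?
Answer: -179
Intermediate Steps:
D(E) = ⅔ (D(E) = -⅙*(-4) = ⅔)
-150*D(-3) + x = -150*⅔ - 79 = -100 - 79 = -179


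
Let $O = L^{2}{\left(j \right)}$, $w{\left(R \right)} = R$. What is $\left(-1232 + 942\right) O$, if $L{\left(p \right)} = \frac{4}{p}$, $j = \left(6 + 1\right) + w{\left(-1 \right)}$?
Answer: $- \frac{1160}{9} \approx -128.89$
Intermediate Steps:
$j = 6$ ($j = \left(6 + 1\right) - 1 = 7 - 1 = 6$)
$O = \frac{4}{9}$ ($O = \left(\frac{4}{6}\right)^{2} = \left(4 \cdot \frac{1}{6}\right)^{2} = \left(\frac{2}{3}\right)^{2} = \frac{4}{9} \approx 0.44444$)
$\left(-1232 + 942\right) O = \left(-1232 + 942\right) \frac{4}{9} = \left(-290\right) \frac{4}{9} = - \frac{1160}{9}$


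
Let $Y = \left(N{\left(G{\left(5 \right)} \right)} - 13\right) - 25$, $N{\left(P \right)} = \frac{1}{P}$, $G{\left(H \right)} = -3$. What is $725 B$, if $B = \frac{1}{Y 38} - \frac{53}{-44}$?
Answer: $\frac{16782155}{19228} \approx 872.8$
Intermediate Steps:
$Y = - \frac{115}{3}$ ($Y = \left(\frac{1}{-3} - 13\right) - 25 = \left(- \frac{1}{3} - 13\right) - 25 = - \frac{40}{3} - 25 = - \frac{115}{3} \approx -38.333$)
$B = \frac{115739}{96140}$ ($B = \frac{1}{\left(- \frac{115}{3}\right) 38} - \frac{53}{-44} = \left(- \frac{3}{115}\right) \frac{1}{38} - - \frac{53}{44} = - \frac{3}{4370} + \frac{53}{44} = \frac{115739}{96140} \approx 1.2039$)
$725 B = 725 \cdot \frac{115739}{96140} = \frac{16782155}{19228}$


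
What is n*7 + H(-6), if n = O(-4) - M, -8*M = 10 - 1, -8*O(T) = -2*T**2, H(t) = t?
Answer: 239/8 ≈ 29.875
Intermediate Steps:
O(T) = T**2/4 (O(T) = -(-1)*T**2/4 = T**2/4)
M = -9/8 (M = -(10 - 1)/8 = -1/8*9 = -9/8 ≈ -1.1250)
n = 41/8 (n = (1/4)*(-4)**2 - 1*(-9/8) = (1/4)*16 + 9/8 = 4 + 9/8 = 41/8 ≈ 5.1250)
n*7 + H(-6) = (41/8)*7 - 6 = 287/8 - 6 = 239/8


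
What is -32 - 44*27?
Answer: -1220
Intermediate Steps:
-32 - 44*27 = -32 - 1188 = -1220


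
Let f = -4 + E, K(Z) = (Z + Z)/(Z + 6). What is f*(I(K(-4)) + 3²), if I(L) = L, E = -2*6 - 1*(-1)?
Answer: -75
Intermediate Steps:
E = -11 (E = -12 + 1 = -11)
K(Z) = 2*Z/(6 + Z) (K(Z) = (2*Z)/(6 + Z) = 2*Z/(6 + Z))
f = -15 (f = -4 - 11 = -15)
f*(I(K(-4)) + 3²) = -15*(2*(-4)/(6 - 4) + 3²) = -15*(2*(-4)/2 + 9) = -15*(2*(-4)*(½) + 9) = -15*(-4 + 9) = -15*5 = -75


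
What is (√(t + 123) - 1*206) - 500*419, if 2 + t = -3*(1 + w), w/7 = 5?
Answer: -209706 + √13 ≈ -2.0970e+5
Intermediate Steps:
w = 35 (w = 7*5 = 35)
t = -110 (t = -2 - 3*(1 + 35) = -2 - 3*36 = -2 - 108 = -110)
(√(t + 123) - 1*206) - 500*419 = (√(-110 + 123) - 1*206) - 500*419 = (√13 - 206) - 209500 = (-206 + √13) - 209500 = -209706 + √13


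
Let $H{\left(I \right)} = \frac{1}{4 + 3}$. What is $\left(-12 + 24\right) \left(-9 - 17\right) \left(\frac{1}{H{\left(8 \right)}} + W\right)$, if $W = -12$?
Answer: $1560$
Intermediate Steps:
$H{\left(I \right)} = \frac{1}{7}$
$\left(-12 + 24\right) \left(-9 - 17\right) \left(\frac{1}{H{\left(8 \right)}} + W\right) = \left(-12 + 24\right) \left(-9 - 17\right) \left(\frac{1}{\frac{1}{7}} - 12\right) = 12 \left(-26\right) \left(7 - 12\right) = \left(-312\right) \left(-5\right) = 1560$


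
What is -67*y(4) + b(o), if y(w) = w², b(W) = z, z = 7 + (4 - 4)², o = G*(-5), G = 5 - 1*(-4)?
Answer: -1065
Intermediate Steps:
G = 9 (G = 5 + 4 = 9)
o = -45 (o = 9*(-5) = -45)
z = 7 (z = 7 + 0² = 7 + 0 = 7)
b(W) = 7
-67*y(4) + b(o) = -67*4² + 7 = -67*16 + 7 = -1072 + 7 = -1065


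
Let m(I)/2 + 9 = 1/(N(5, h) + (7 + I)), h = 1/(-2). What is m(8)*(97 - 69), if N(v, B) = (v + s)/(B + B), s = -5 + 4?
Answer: -5488/11 ≈ -498.91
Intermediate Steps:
s = -1
h = -½ ≈ -0.50000
N(v, B) = (-1 + v)/(2*B) (N(v, B) = (v - 1)/(B + B) = (-1 + v)/((2*B)) = (-1 + v)*(1/(2*B)) = (-1 + v)/(2*B))
m(I) = -18 + 2/(3 + I) (m(I) = -18 + 2/((-1 + 5)/(2*(-½)) + (7 + I)) = -18 + 2/((½)*(-2)*4 + (7 + I)) = -18 + 2/(-4 + (7 + I)) = -18 + 2/(3 + I))
m(8)*(97 - 69) = (2*(-26 - 9*8)/(3 + 8))*(97 - 69) = (2*(-26 - 72)/11)*28 = (2*(1/11)*(-98))*28 = -196/11*28 = -5488/11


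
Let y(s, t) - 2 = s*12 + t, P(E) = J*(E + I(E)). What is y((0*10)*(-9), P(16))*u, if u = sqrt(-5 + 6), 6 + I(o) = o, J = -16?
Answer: -414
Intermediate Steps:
I(o) = -6 + o
P(E) = 96 - 32*E (P(E) = -16*(E + (-6 + E)) = -16*(-6 + 2*E) = 96 - 32*E)
y(s, t) = 2 + t + 12*s (y(s, t) = 2 + (s*12 + t) = 2 + (12*s + t) = 2 + (t + 12*s) = 2 + t + 12*s)
u = 1 (u = sqrt(1) = 1)
y((0*10)*(-9), P(16))*u = (2 + (96 - 32*16) + 12*((0*10)*(-9)))*1 = (2 + (96 - 512) + 12*(0*(-9)))*1 = (2 - 416 + 12*0)*1 = (2 - 416 + 0)*1 = -414*1 = -414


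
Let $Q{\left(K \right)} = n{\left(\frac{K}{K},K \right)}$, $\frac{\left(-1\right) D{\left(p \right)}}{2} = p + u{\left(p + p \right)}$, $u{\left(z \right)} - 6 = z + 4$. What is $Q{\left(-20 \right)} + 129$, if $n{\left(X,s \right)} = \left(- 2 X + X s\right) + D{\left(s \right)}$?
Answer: $207$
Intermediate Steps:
$u{\left(z \right)} = 10 + z$ ($u{\left(z \right)} = 6 + \left(z + 4\right) = 6 + \left(4 + z\right) = 10 + z$)
$D{\left(p \right)} = -20 - 6 p$ ($D{\left(p \right)} = - 2 \left(p + \left(10 + \left(p + p\right)\right)\right) = - 2 \left(p + \left(10 + 2 p\right)\right) = - 2 \left(10 + 3 p\right) = -20 - 6 p$)
$n{\left(X,s \right)} = -20 - 6 s - 2 X + X s$ ($n{\left(X,s \right)} = \left(- 2 X + X s\right) - \left(20 + 6 s\right) = -20 - 6 s - 2 X + X s$)
$Q{\left(K \right)} = -22 - 5 K$ ($Q{\left(K \right)} = -20 - 6 K - 2 \frac{K}{K} + \frac{K}{K} K = -20 - 6 K - 2 + 1 K = -20 - 6 K - 2 + K = -22 - 5 K$)
$Q{\left(-20 \right)} + 129 = \left(-22 - -100\right) + 129 = \left(-22 + 100\right) + 129 = 78 + 129 = 207$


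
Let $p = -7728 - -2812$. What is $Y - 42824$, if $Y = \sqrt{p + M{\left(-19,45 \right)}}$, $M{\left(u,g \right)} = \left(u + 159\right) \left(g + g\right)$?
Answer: $-42824 + 2 \sqrt{1921} \approx -42736.0$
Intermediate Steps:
$M{\left(u,g \right)} = 2 g \left(159 + u\right)$ ($M{\left(u,g \right)} = \left(159 + u\right) 2 g = 2 g \left(159 + u\right)$)
$p = -4916$ ($p = -7728 + 2812 = -4916$)
$Y = 2 \sqrt{1921}$ ($Y = \sqrt{-4916 + 2 \cdot 45 \left(159 - 19\right)} = \sqrt{-4916 + 2 \cdot 45 \cdot 140} = \sqrt{-4916 + 12600} = \sqrt{7684} = 2 \sqrt{1921} \approx 87.658$)
$Y - 42824 = 2 \sqrt{1921} - 42824 = -42824 + 2 \sqrt{1921}$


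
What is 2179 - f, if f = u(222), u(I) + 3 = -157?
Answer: 2339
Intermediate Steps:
u(I) = -160 (u(I) = -3 - 157 = -160)
f = -160
2179 - f = 2179 - 1*(-160) = 2179 + 160 = 2339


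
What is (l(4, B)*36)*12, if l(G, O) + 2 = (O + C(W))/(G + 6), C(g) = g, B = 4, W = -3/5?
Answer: -17928/25 ≈ -717.12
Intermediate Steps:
W = -⅗ (W = -3*⅕ = -⅗ ≈ -0.60000)
l(G, O) = -2 + (-⅗ + O)/(6 + G) (l(G, O) = -2 + (O - ⅗)/(G + 6) = -2 + (-⅗ + O)/(6 + G))
(l(4, B)*36)*12 = (((-63/5 + 4 - 2*4)/(6 + 4))*36)*12 = (((-63/5 + 4 - 8)/10)*36)*12 = (((⅒)*(-83/5))*36)*12 = -83/50*36*12 = -1494/25*12 = -17928/25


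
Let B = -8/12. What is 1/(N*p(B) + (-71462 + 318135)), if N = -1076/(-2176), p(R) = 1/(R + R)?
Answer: 2176/536759641 ≈ 4.0540e-6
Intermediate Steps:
B = -⅔ (B = -8*1/12 = -⅔ ≈ -0.66667)
p(R) = 1/(2*R)
N = 269/544 (N = -1076*(-1/2176) = 269/544 ≈ 0.49449)
1/(N*p(B) + (-71462 + 318135)) = 1/(269*(1/(2*(-⅔)))/544 + (-71462 + 318135)) = 1/(269*((½)*(-3/2))/544 + 246673) = 1/((269/544)*(-¾) + 246673) = 1/(-807/2176 + 246673) = 1/(536759641/2176) = 2176/536759641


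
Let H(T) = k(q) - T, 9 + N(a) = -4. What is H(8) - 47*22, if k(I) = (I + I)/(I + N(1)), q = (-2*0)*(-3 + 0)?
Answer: -1042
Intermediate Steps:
N(a) = -13 (N(a) = -9 - 4 = -13)
q = 0 (q = 0*(-3) = 0)
k(I) = 2*I/(-13 + I) (k(I) = (I + I)/(I - 13) = (2*I)/(-13 + I) = 2*I/(-13 + I))
H(T) = -T (H(T) = 2*0/(-13 + 0) - T = 2*0/(-13) - T = 2*0*(-1/13) - T = 0 - T = -T)
H(8) - 47*22 = -1*8 - 47*22 = -8 - 1034 = -1042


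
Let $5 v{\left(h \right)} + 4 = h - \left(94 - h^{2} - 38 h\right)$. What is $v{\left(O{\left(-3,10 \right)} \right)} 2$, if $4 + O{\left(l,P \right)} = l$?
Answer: $- \frac{644}{5} \approx -128.8$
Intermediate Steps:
$O{\left(l,P \right)} = -4 + l$
$v{\left(h \right)} = - \frac{98}{5} + \frac{h^{2}}{5} + \frac{39 h}{5}$ ($v{\left(h \right)} = - \frac{4}{5} + \frac{h - \left(94 - h^{2} - 38 h\right)}{5} = - \frac{4}{5} + \frac{h + \left(-94 + h^{2} + 38 h\right)}{5} = - \frac{4}{5} + \frac{-94 + h^{2} + 39 h}{5} = - \frac{4}{5} + \left(- \frac{94}{5} + \frac{h^{2}}{5} + \frac{39 h}{5}\right) = - \frac{98}{5} + \frac{h^{2}}{5} + \frac{39 h}{5}$)
$v{\left(O{\left(-3,10 \right)} \right)} 2 = \left(- \frac{98}{5} + \frac{\left(-4 - 3\right)^{2}}{5} + \frac{39 \left(-4 - 3\right)}{5}\right) 2 = \left(- \frac{98}{5} + \frac{\left(-7\right)^{2}}{5} + \frac{39}{5} \left(-7\right)\right) 2 = \left(- \frac{98}{5} + \frac{1}{5} \cdot 49 - \frac{273}{5}\right) 2 = \left(- \frac{98}{5} + \frac{49}{5} - \frac{273}{5}\right) 2 = \left(- \frac{322}{5}\right) 2 = - \frac{644}{5}$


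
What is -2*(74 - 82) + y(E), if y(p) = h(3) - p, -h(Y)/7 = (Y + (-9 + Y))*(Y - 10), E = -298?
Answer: 167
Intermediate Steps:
h(Y) = -7*(-10 + Y)*(-9 + 2*Y) (h(Y) = -7*(Y + (-9 + Y))*(Y - 10) = -7*(-9 + 2*Y)*(-10 + Y) = -7*(-10 + Y)*(-9 + 2*Y))
y(p) = -147 - p (y(p) = (-630 - 14*3**2 + 203*3) - p = (-630 - 14*9 + 609) - p = (-630 - 126 + 609) - p = -147 - p)
-2*(74 - 82) + y(E) = -2*(74 - 82) + (-147 - 1*(-298)) = -2*(-8) + (-147 + 298) = 16 + 151 = 167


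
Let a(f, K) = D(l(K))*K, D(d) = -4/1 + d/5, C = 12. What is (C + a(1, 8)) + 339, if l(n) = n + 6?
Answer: 1707/5 ≈ 341.40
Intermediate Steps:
l(n) = 6 + n
D(d) = -4 + d/5 (D(d) = -4*1 + d*(⅕) = -4 + d/5)
a(f, K) = K*(-14/5 + K/5) (a(f, K) = (-4 + (6 + K)/5)*K = (-4 + (6/5 + K/5))*K = (-14/5 + K/5)*K = K*(-14/5 + K/5))
(C + a(1, 8)) + 339 = (12 + (⅕)*8*(-14 + 8)) + 339 = (12 + (⅕)*8*(-6)) + 339 = (12 - 48/5) + 339 = 12/5 + 339 = 1707/5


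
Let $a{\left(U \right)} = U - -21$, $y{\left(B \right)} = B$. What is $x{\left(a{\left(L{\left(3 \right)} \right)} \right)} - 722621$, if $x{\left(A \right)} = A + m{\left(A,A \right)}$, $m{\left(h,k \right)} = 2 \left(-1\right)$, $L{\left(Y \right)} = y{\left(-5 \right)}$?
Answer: $-722607$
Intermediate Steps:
$L{\left(Y \right)} = -5$
$m{\left(h,k \right)} = -2$
$a{\left(U \right)} = 21 + U$ ($a{\left(U \right)} = U + 21 = 21 + U$)
$x{\left(A \right)} = -2 + A$ ($x{\left(A \right)} = A - 2 = -2 + A$)
$x{\left(a{\left(L{\left(3 \right)} \right)} \right)} - 722621 = \left(-2 + \left(21 - 5\right)\right) - 722621 = \left(-2 + 16\right) - 722621 = 14 - 722621 = -722607$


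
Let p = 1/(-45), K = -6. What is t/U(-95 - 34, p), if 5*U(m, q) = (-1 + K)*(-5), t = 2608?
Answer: 2608/7 ≈ 372.57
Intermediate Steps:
p = -1/45 ≈ -0.022222
U(m, q) = 7 (U(m, q) = ((-1 - 6)*(-5))/5 = (-7*(-5))/5 = (1/5)*35 = 7)
t/U(-95 - 34, p) = 2608/7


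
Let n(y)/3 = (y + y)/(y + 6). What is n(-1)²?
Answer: 36/25 ≈ 1.4400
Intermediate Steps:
n(y) = 6*y/(6 + y) (n(y) = 3*((y + y)/(y + 6)) = 3*((2*y)/(6 + y)) = 3*(2*y/(6 + y)) = 6*y/(6 + y))
n(-1)² = (6*(-1)/(6 - 1))² = (6*(-1)/5)² = (6*(-1)*(⅕))² = (-6/5)² = 36/25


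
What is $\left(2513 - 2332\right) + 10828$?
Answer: $11009$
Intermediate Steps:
$\left(2513 - 2332\right) + 10828 = 181 + 10828 = 11009$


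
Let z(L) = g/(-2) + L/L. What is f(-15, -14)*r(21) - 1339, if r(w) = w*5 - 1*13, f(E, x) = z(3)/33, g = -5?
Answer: -43865/33 ≈ -1329.2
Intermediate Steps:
z(L) = 7/2 (z(L) = -5/(-2) + L/L = -5*(-½) + 1 = 5/2 + 1 = 7/2)
f(E, x) = 7/66 (f(E, x) = (7/2)/33 = (7/2)*(1/33) = 7/66)
r(w) = -13 + 5*w (r(w) = 5*w - 13 = -13 + 5*w)
f(-15, -14)*r(21) - 1339 = 7*(-13 + 5*21)/66 - 1339 = 7*(-13 + 105)/66 - 1339 = (7/66)*92 - 1339 = 322/33 - 1339 = -43865/33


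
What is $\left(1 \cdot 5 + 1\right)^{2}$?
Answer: $36$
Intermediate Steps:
$\left(1 \cdot 5 + 1\right)^{2} = \left(5 + 1\right)^{2} = 6^{2} = 36$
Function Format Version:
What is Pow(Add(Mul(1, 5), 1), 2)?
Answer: 36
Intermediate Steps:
Pow(Add(Mul(1, 5), 1), 2) = Pow(Add(5, 1), 2) = Pow(6, 2) = 36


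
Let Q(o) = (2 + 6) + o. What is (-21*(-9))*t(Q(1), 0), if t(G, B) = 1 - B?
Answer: 189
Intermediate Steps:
Q(o) = 8 + o
(-21*(-9))*t(Q(1), 0) = (-21*(-9))*(1 - 1*0) = 189*(1 + 0) = 189*1 = 189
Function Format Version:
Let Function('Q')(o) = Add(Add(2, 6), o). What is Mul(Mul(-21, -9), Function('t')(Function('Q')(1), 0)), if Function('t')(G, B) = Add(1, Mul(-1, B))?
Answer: 189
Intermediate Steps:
Function('Q')(o) = Add(8, o)
Mul(Mul(-21, -9), Function('t')(Function('Q')(1), 0)) = Mul(Mul(-21, -9), Add(1, Mul(-1, 0))) = Mul(189, Add(1, 0)) = Mul(189, 1) = 189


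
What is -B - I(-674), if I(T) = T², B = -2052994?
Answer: 1598718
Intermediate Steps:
-B - I(-674) = -1*(-2052994) - 1*(-674)² = 2052994 - 1*454276 = 2052994 - 454276 = 1598718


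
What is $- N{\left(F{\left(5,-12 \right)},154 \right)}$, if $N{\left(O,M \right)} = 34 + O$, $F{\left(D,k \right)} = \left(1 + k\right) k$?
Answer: $-166$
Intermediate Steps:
$F{\left(D,k \right)} = k \left(1 + k\right)$
$- N{\left(F{\left(5,-12 \right)},154 \right)} = - (34 - 12 \left(1 - 12\right)) = - (34 - -132) = - (34 + 132) = \left(-1\right) 166 = -166$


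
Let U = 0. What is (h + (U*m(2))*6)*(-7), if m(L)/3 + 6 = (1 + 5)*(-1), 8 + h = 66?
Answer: -406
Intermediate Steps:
h = 58 (h = -8 + 66 = 58)
m(L) = -36 (m(L) = -18 + 3*((1 + 5)*(-1)) = -18 + 3*(6*(-1)) = -18 + 3*(-6) = -18 - 18 = -36)
(h + (U*m(2))*6)*(-7) = (58 + (0*(-36))*6)*(-7) = (58 + 0*6)*(-7) = (58 + 0)*(-7) = 58*(-7) = -406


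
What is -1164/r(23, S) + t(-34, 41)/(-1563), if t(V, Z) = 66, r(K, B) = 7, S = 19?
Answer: -606598/3647 ≈ -166.33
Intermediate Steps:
-1164/r(23, S) + t(-34, 41)/(-1563) = -1164/7 + 66/(-1563) = -1164*1/7 + 66*(-1/1563) = -1164/7 - 22/521 = -606598/3647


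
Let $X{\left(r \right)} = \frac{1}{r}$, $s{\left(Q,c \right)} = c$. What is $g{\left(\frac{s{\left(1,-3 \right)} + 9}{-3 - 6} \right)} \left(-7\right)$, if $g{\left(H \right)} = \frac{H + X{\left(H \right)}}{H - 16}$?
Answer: $- \frac{91}{100} \approx -0.91$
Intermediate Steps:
$g{\left(H \right)} = \frac{H + \frac{1}{H}}{-16 + H}$ ($g{\left(H \right)} = \frac{H + \frac{1}{H}}{H - 16} = \frac{H + \frac{1}{H}}{-16 + H}$)
$g{\left(\frac{s{\left(1,-3 \right)} + 9}{-3 - 6} \right)} \left(-7\right) = \frac{1 + \left(\frac{-3 + 9}{-3 - 6}\right)^{2}}{\frac{-3 + 9}{-3 - 6} \left(-16 + \frac{-3 + 9}{-3 - 6}\right)} \left(-7\right) = \frac{1 + \left(\frac{6}{-9}\right)^{2}}{\frac{6}{-9} \left(-16 + \frac{6}{-9}\right)} \left(-7\right) = \frac{1 + \left(6 \left(- \frac{1}{9}\right)\right)^{2}}{6 \left(- \frac{1}{9}\right) \left(-16 + 6 \left(- \frac{1}{9}\right)\right)} \left(-7\right) = \frac{1 + \left(- \frac{2}{3}\right)^{2}}{\left(- \frac{2}{3}\right) \left(-16 - \frac{2}{3}\right)} \left(-7\right) = - \frac{3 \left(1 + \frac{4}{9}\right)}{2 \left(- \frac{50}{3}\right)} \left(-7\right) = \left(- \frac{3}{2}\right) \left(- \frac{3}{50}\right) \frac{13}{9} \left(-7\right) = \frac{13}{100} \left(-7\right) = - \frac{91}{100}$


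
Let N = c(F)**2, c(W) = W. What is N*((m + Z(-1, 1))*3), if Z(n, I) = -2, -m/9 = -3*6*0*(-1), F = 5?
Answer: -150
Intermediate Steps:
m = 0 (m = -(-27)*(6*0)*(-1) = -(-27)*0*(-1) = -(-27)*0 = -9*0 = 0)
N = 25 (N = 5**2 = 25)
N*((m + Z(-1, 1))*3) = 25*((0 - 2)*3) = 25*(-2*3) = 25*(-6) = -150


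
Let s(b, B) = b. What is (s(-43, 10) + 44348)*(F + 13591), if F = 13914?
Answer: 1218609025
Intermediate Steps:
(s(-43, 10) + 44348)*(F + 13591) = (-43 + 44348)*(13914 + 13591) = 44305*27505 = 1218609025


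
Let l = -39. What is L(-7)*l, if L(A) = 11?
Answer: -429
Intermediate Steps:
L(-7)*l = 11*(-39) = -429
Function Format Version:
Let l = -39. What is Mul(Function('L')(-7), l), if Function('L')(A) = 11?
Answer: -429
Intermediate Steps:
Mul(Function('L')(-7), l) = Mul(11, -39) = -429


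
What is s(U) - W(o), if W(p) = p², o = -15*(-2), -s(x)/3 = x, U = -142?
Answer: -474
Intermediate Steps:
s(x) = -3*x
o = 30
s(U) - W(o) = -3*(-142) - 1*30² = 426 - 1*900 = 426 - 900 = -474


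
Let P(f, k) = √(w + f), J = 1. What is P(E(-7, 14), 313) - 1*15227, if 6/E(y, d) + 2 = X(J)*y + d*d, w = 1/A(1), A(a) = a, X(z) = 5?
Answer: -15227 + √2915/53 ≈ -15226.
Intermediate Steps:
w = 1 (w = 1/1 = 1)
E(y, d) = 6/(-2 + d² + 5*y) (E(y, d) = 6/(-2 + (5*y + d*d)) = 6/(-2 + (5*y + d²)) = 6/(-2 + (d² + 5*y)) = 6/(-2 + d² + 5*y))
P(f, k) = √(1 + f)
P(E(-7, 14), 313) - 1*15227 = √(1 + 6/(-2 + 14² + 5*(-7))) - 1*15227 = √(1 + 6/(-2 + 196 - 35)) - 15227 = √(1 + 6/159) - 15227 = √(1 + 6*(1/159)) - 15227 = √(1 + 2/53) - 15227 = √(55/53) - 15227 = √2915/53 - 15227 = -15227 + √2915/53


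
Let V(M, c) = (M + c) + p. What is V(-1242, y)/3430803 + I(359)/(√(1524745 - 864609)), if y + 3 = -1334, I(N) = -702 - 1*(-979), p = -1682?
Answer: -4261/3430803 + 277*√165034/330068 ≈ 0.33969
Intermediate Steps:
I(N) = 277 (I(N) = -702 + 979 = 277)
y = -1337 (y = -3 - 1334 = -1337)
V(M, c) = -1682 + M + c (V(M, c) = (M + c) - 1682 = -1682 + M + c)
V(-1242, y)/3430803 + I(359)/(√(1524745 - 864609)) = (-1682 - 1242 - 1337)/3430803 + 277/(√(1524745 - 864609)) = -4261*1/3430803 + 277/(√660136) = -4261/3430803 + 277/((2*√165034)) = -4261/3430803 + 277*(√165034/330068) = -4261/3430803 + 277*√165034/330068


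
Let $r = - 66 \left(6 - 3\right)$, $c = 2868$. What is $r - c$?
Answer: $-3066$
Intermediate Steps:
$r = -198$ ($r = \left(-66\right) 3 = -198$)
$r - c = -198 - 2868 = -3066$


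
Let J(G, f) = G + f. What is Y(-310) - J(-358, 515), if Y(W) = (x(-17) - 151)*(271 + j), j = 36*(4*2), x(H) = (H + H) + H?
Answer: -113075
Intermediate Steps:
x(H) = 3*H (x(H) = 2*H + H = 3*H)
j = 288 (j = 36*8 = 288)
Y(W) = -112918 (Y(W) = (3*(-17) - 151)*(271 + 288) = (-51 - 151)*559 = -202*559 = -112918)
Y(-310) - J(-358, 515) = -112918 - (-358 + 515) = -112918 - 1*157 = -112918 - 157 = -113075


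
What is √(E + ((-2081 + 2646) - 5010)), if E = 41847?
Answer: √37402 ≈ 193.40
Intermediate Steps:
√(E + ((-2081 + 2646) - 5010)) = √(41847 + ((-2081 + 2646) - 5010)) = √(41847 + (565 - 5010)) = √(41847 - 4445) = √37402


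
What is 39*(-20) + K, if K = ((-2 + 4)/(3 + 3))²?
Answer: -7019/9 ≈ -779.89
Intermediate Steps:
K = ⅑ (K = (2/6)² = (2*(⅙))² = (⅓)² = ⅑ ≈ 0.11111)
39*(-20) + K = 39*(-20) + ⅑ = -780 + ⅑ = -7019/9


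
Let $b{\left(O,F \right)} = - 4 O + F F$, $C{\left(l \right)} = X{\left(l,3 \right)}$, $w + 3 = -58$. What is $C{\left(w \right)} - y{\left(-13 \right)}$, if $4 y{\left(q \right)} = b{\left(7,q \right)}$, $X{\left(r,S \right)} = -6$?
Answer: $- \frac{165}{4} \approx -41.25$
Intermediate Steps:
$w = -61$ ($w = -3 - 58 = -61$)
$C{\left(l \right)} = -6$
$b{\left(O,F \right)} = F^{2} - 4 O$ ($b{\left(O,F \right)} = - 4 O + F^{2} = F^{2} - 4 O$)
$y{\left(q \right)} = -7 + \frac{q^{2}}{4}$ ($y{\left(q \right)} = \frac{q^{2} - 28}{4} = \frac{-28 + q^{2}}{4} = -7 + \frac{q^{2}}{4}$)
$C{\left(w \right)} - y{\left(-13 \right)} = -6 - \left(-7 + \frac{\left(-13\right)^{2}}{4}\right) = -6 - \left(-7 + \frac{1}{4} \cdot 169\right) = -6 - \left(-7 + \frac{169}{4}\right) = -6 - \frac{141}{4} = - \frac{165}{4}$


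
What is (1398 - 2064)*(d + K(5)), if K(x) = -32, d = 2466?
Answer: -1621044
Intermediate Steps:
(1398 - 2064)*(d + K(5)) = (1398 - 2064)*(2466 - 32) = -666*2434 = -1621044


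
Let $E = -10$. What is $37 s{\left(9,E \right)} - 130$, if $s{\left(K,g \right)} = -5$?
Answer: $-315$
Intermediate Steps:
$37 s{\left(9,E \right)} - 130 = 37 \left(-5\right) - 130 = -185 - 130 = -315$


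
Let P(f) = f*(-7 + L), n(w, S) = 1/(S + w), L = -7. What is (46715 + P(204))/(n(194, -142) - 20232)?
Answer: -2280668/1052063 ≈ -2.1678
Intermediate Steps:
P(f) = -14*f (P(f) = f*(-7 - 7) = f*(-14) = -14*f)
(46715 + P(204))/(n(194, -142) - 20232) = (46715 - 14*204)/(1/(-142 + 194) - 20232) = (46715 - 2856)/(1/52 - 20232) = 43859/(1/52 - 20232) = 43859/(-1052063/52) = 43859*(-52/1052063) = -2280668/1052063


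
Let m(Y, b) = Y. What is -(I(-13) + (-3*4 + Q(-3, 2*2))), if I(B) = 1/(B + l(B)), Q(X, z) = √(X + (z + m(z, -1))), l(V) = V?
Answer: 313/26 - √5 ≈ 9.8024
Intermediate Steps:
Q(X, z) = √(X + 2*z) (Q(X, z) = √(X + (z + z)) = √(X + 2*z))
I(B) = 1/(2*B) (I(B) = 1/(B + B) = 1/(2*B))
-(I(-13) + (-3*4 + Q(-3, 2*2))) = -((½)/(-13) + (-3*4 + √(-3 + 2*(2*2)))) = -((½)*(-1/13) + (-12 + √(-3 + 2*4))) = -(-1/26 + (-12 + √(-3 + 8))) = -(-1/26 + (-12 + √5)) = -(-313/26 + √5) = 313/26 - √5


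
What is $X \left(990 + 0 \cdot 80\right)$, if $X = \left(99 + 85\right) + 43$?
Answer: $224730$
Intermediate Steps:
$X = 227$ ($X = 184 + 43 = 227$)
$X \left(990 + 0 \cdot 80\right) = 227 \left(990 + 0 \cdot 80\right) = 227 \left(990 + 0\right) = 227 \cdot 990 = 224730$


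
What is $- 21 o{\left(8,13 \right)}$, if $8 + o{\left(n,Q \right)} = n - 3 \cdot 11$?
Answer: $693$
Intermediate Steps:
$o{\left(n,Q \right)} = -41 + n$ ($o{\left(n,Q \right)} = -8 + \left(n - 3 \cdot 11\right) = -8 + \left(n - 33\right) = -8 + \left(-33 + n\right) = -41 + n$)
$- 21 o{\left(8,13 \right)} = - 21 \left(-41 + 8\right) = \left(-21\right) \left(-33\right) = 693$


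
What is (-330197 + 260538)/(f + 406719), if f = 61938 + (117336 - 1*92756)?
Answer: -69659/493237 ≈ -0.14123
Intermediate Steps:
f = 86518 (f = 61938 + (117336 - 92756) = 61938 + 24580 = 86518)
(-330197 + 260538)/(f + 406719) = (-330197 + 260538)/(86518 + 406719) = -69659/493237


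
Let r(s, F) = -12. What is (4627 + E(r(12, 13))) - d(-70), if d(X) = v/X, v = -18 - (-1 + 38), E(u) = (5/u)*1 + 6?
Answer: 389071/84 ≈ 4631.8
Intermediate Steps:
E(u) = 6 + 5/u (E(u) = 5/u + 6 = 6 + 5/u)
v = -55 (v = -18 - 1*37 = -18 - 37 = -55)
d(X) = -55/X
(4627 + E(r(12, 13))) - d(-70) = (4627 + (6 + 5/(-12))) - (-55)/(-70) = (4627 + (6 + 5*(-1/12))) - (-55)*(-1)/70 = (4627 + (6 - 5/12)) - 1*11/14 = (4627 + 67/12) - 11/14 = 55591/12 - 11/14 = 389071/84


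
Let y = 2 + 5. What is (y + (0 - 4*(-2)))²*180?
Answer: 40500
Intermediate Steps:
y = 7
(y + (0 - 4*(-2)))²*180 = (7 + (0 - 4*(-2)))²*180 = (7 + (0 + 8))²*180 = (7 + 8)²*180 = 15²*180 = 225*180 = 40500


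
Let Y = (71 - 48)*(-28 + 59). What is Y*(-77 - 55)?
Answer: -94116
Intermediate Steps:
Y = 713 (Y = 23*31 = 713)
Y*(-77 - 55) = 713*(-77 - 55) = 713*(-132) = -94116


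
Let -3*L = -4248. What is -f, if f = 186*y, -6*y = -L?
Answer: -43896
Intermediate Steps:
L = 1416 (L = -⅓*(-4248) = 1416)
y = 236 (y = -(-1)*1416/6 = -⅙*(-1416) = 236)
f = 43896 (f = 186*236 = 43896)
-f = -1*43896 = -43896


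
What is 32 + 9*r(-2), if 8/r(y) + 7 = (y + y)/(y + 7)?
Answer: 296/13 ≈ 22.769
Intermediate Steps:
r(y) = 8/(-7 + 2*y/(7 + y)) (r(y) = 8/(-7 + (y + y)/(y + 7)) = 8/(-7 + (2*y)/(7 + y)) = 8/(-7 + 2*y/(7 + y)))
32 + 9*r(-2) = 32 + 9*(8*(-7 - 1*(-2))/(49 + 5*(-2))) = 32 + 9*(8*(-7 + 2)/(49 - 10)) = 32 + 9*(8*(-5)/39) = 32 + 9*(8*(1/39)*(-5)) = 32 + 9*(-40/39) = 32 - 120/13 = 296/13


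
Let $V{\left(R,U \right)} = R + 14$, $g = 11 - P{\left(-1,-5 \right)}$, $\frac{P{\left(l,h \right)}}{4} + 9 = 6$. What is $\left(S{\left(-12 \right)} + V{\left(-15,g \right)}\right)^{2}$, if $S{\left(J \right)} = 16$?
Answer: $225$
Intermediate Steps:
$P{\left(l,h \right)} = -12$ ($P{\left(l,h \right)} = -36 + 4 \cdot 6 = -36 + 24 = -12$)
$g = 23$ ($g = 11 - -12 = 11 + 12 = 23$)
$V{\left(R,U \right)} = 14 + R$
$\left(S{\left(-12 \right)} + V{\left(-15,g \right)}\right)^{2} = \left(16 + \left(14 - 15\right)\right)^{2} = \left(16 - 1\right)^{2} = 15^{2} = 225$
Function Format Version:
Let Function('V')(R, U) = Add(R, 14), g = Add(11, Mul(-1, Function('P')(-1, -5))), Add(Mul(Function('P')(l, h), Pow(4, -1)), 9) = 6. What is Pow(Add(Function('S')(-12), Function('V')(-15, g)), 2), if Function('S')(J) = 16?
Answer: 225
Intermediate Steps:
Function('P')(l, h) = -12 (Function('P')(l, h) = Add(-36, Mul(4, 6)) = Add(-36, 24) = -12)
g = 23 (g = Add(11, Mul(-1, -12)) = Add(11, 12) = 23)
Function('V')(R, U) = Add(14, R)
Pow(Add(Function('S')(-12), Function('V')(-15, g)), 2) = Pow(Add(16, Add(14, -15)), 2) = Pow(Add(16, -1), 2) = Pow(15, 2) = 225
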